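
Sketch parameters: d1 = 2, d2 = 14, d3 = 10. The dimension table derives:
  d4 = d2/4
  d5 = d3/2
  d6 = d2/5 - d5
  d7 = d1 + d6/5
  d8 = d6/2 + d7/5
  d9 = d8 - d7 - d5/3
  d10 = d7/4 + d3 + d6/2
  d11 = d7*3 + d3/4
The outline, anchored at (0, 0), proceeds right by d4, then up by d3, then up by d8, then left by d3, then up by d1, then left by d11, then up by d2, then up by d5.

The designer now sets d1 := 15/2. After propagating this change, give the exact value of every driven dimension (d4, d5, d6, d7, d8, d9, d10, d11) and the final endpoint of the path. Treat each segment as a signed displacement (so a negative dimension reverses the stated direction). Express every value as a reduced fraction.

d4 = 7/2
d5 = 5
d6 = -11/5
d7 = 353/50
d8 = 39/125
d9 = -6311/750
d10 = 2133/200
d11 = 592/25
endpoint = (-1509/50, 9203/250)

Apply edit: d1 := 15/2
  d4 = d2/4 = 7/2
  d5 = d3/2 = 5
  d6 = d2/5 - d5 = -11/5
  d7 = d1 + d6/5 = 353/50
  d8 = d6/2 + d7/5 = 39/125
  d9 = d8 - d7 - d5/3 = -6311/750
  d10 = d7/4 + d3 + d6/2 = 2133/200
  d11 = d7*3 + d3/4 = 592/25
Walk from origin (0, 0):
  seg 1: right by d4 = 7/2 → (7/2, 0)
  seg 2: up by d3 = 10 → (7/2, 10)
  seg 3: up by d8 = 39/125 → (7/2, 1289/125)
  seg 4: left by d3 = 10 → (-13/2, 1289/125)
  seg 5: up by d1 = 15/2 → (-13/2, 4453/250)
  seg 6: left by d11 = 592/25 → (-1509/50, 4453/250)
  seg 7: up by d2 = 14 → (-1509/50, 7953/250)
  seg 8: up by d5 = 5 → (-1509/50, 9203/250)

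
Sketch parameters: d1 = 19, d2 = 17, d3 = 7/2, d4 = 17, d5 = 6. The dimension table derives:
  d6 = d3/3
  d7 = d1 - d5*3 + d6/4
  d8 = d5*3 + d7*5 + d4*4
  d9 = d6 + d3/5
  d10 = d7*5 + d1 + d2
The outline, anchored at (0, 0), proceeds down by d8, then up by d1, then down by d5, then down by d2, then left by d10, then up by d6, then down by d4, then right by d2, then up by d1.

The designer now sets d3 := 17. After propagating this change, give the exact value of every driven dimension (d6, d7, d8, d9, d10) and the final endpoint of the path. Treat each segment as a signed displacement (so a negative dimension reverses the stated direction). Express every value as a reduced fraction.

Apply edit: d3 := 17
  d6 = d3/3 = 17/3
  d7 = d1 - d5*3 + d6/4 = 29/12
  d8 = d5*3 + d7*5 + d4*4 = 1177/12
  d9 = d6 + d3/5 = 136/15
  d10 = d7*5 + d1 + d2 = 577/12
Walk from origin (0, 0):
  seg 1: down by d8 = 1177/12 → (0, -1177/12)
  seg 2: up by d1 = 19 → (0, -949/12)
  seg 3: down by d5 = 6 → (0, -1021/12)
  seg 4: down by d2 = 17 → (0, -1225/12)
  seg 5: left by d10 = 577/12 → (-577/12, -1225/12)
  seg 6: up by d6 = 17/3 → (-577/12, -1157/12)
  seg 7: down by d4 = 17 → (-577/12, -1361/12)
  seg 8: right by d2 = 17 → (-373/12, -1361/12)
  seg 9: up by d1 = 19 → (-373/12, -1133/12)

d6 = 17/3
d7 = 29/12
d8 = 1177/12
d9 = 136/15
d10 = 577/12
endpoint = (-373/12, -1133/12)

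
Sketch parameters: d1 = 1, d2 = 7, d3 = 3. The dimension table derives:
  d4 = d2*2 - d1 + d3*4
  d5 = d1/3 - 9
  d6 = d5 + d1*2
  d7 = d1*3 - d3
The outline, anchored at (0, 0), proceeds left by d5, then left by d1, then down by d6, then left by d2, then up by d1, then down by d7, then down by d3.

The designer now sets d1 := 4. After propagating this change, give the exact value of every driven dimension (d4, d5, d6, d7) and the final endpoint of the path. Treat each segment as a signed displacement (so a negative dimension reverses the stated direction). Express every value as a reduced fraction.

d4 = 22
d5 = -23/3
d6 = 1/3
d7 = 9
endpoint = (-10/3, -25/3)

Apply edit: d1 := 4
  d4 = d2*2 - d1 + d3*4 = 22
  d5 = d1/3 - 9 = -23/3
  d6 = d5 + d1*2 = 1/3
  d7 = d1*3 - d3 = 9
Walk from origin (0, 0):
  seg 1: left by d5 = -23/3 → (23/3, 0)
  seg 2: left by d1 = 4 → (11/3, 0)
  seg 3: down by d6 = 1/3 → (11/3, -1/3)
  seg 4: left by d2 = 7 → (-10/3, -1/3)
  seg 5: up by d1 = 4 → (-10/3, 11/3)
  seg 6: down by d7 = 9 → (-10/3, -16/3)
  seg 7: down by d3 = 3 → (-10/3, -25/3)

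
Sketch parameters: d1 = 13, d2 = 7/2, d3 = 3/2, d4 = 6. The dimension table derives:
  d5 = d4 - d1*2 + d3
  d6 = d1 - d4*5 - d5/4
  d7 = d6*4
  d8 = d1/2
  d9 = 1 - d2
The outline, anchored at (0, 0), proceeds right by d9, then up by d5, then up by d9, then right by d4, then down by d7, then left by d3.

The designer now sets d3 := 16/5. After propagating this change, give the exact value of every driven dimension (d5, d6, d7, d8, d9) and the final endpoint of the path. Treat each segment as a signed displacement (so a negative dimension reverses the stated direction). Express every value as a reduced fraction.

Apply edit: d3 := 16/5
  d5 = d4 - d1*2 + d3 = -84/5
  d6 = d1 - d4*5 - d5/4 = -64/5
  d7 = d6*4 = -256/5
  d8 = d1/2 = 13/2
  d9 = 1 - d2 = -5/2
Walk from origin (0, 0):
  seg 1: right by d9 = -5/2 → (-5/2, 0)
  seg 2: up by d5 = -84/5 → (-5/2, -84/5)
  seg 3: up by d9 = -5/2 → (-5/2, -193/10)
  seg 4: right by d4 = 6 → (7/2, -193/10)
  seg 5: down by d7 = -256/5 → (7/2, 319/10)
  seg 6: left by d3 = 16/5 → (3/10, 319/10)

d5 = -84/5
d6 = -64/5
d7 = -256/5
d8 = 13/2
d9 = -5/2
endpoint = (3/10, 319/10)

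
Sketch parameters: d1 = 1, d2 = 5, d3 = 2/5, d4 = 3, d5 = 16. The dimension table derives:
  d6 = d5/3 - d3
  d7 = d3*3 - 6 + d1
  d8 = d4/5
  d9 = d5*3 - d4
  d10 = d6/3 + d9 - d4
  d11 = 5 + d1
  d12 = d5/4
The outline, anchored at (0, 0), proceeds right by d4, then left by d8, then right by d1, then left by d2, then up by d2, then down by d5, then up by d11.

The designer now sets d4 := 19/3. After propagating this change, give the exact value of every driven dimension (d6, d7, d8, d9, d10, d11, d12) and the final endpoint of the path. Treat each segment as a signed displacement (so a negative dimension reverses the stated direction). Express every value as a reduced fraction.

d6 = 74/15
d7 = -19/5
d8 = 19/15
d9 = 125/3
d10 = 1664/45
d11 = 6
d12 = 4
endpoint = (16/15, -5)

Apply edit: d4 := 19/3
  d6 = d5/3 - d3 = 74/15
  d7 = d3*3 - 6 + d1 = -19/5
  d8 = d4/5 = 19/15
  d9 = d5*3 - d4 = 125/3
  d10 = d6/3 + d9 - d4 = 1664/45
  d11 = 5 + d1 = 6
  d12 = d5/4 = 4
Walk from origin (0, 0):
  seg 1: right by d4 = 19/3 → (19/3, 0)
  seg 2: left by d8 = 19/15 → (76/15, 0)
  seg 3: right by d1 = 1 → (91/15, 0)
  seg 4: left by d2 = 5 → (16/15, 0)
  seg 5: up by d2 = 5 → (16/15, 5)
  seg 6: down by d5 = 16 → (16/15, -11)
  seg 7: up by d11 = 6 → (16/15, -5)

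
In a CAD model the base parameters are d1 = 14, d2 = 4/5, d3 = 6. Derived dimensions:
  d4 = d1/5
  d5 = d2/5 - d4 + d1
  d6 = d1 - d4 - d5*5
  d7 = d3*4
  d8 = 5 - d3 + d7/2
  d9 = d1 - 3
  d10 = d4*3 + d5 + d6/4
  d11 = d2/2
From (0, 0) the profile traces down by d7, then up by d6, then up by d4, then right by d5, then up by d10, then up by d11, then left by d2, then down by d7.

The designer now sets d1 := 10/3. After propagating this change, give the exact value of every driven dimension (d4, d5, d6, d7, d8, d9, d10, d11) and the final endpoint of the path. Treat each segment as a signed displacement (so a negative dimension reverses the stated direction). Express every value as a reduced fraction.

Apply edit: d1 := 10/3
  d4 = d1/5 = 2/3
  d5 = d2/5 - d4 + d1 = 212/75
  d6 = d1 - d4 - d5*5 = -172/15
  d7 = d3*4 = 24
  d8 = 5 - d3 + d7/2 = 11
  d9 = d1 - 3 = 1/3
  d10 = d4*3 + d5 + d6/4 = 49/25
  d11 = d2/2 = 2/5
Walk from origin (0, 0):
  seg 1: down by d7 = 24 → (0, -24)
  seg 2: up by d6 = -172/15 → (0, -532/15)
  seg 3: up by d4 = 2/3 → (0, -174/5)
  seg 4: right by d5 = 212/75 → (212/75, -174/5)
  seg 5: up by d10 = 49/25 → (212/75, -821/25)
  seg 6: up by d11 = 2/5 → (212/75, -811/25)
  seg 7: left by d2 = 4/5 → (152/75, -811/25)
  seg 8: down by d7 = 24 → (152/75, -1411/25)

d4 = 2/3
d5 = 212/75
d6 = -172/15
d7 = 24
d8 = 11
d9 = 1/3
d10 = 49/25
d11 = 2/5
endpoint = (152/75, -1411/25)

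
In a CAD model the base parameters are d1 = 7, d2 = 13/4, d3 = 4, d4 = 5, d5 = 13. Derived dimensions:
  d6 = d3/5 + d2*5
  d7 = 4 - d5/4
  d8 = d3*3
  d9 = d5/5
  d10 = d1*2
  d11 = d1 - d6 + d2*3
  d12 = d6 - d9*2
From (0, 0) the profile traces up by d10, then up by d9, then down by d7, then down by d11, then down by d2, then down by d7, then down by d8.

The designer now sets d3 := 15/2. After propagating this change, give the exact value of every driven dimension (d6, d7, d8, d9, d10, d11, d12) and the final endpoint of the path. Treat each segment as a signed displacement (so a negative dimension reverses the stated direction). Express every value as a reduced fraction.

d6 = 71/4
d7 = 3/4
d8 = 45/2
d9 = 13/5
d10 = 14
d11 = -1
d12 = 251/20
endpoint = (0, -193/20)

Apply edit: d3 := 15/2
  d6 = d3/5 + d2*5 = 71/4
  d7 = 4 - d5/4 = 3/4
  d8 = d3*3 = 45/2
  d9 = d5/5 = 13/5
  d10 = d1*2 = 14
  d11 = d1 - d6 + d2*3 = -1
  d12 = d6 - d9*2 = 251/20
Walk from origin (0, 0):
  seg 1: up by d10 = 14 → (0, 14)
  seg 2: up by d9 = 13/5 → (0, 83/5)
  seg 3: down by d7 = 3/4 → (0, 317/20)
  seg 4: down by d11 = -1 → (0, 337/20)
  seg 5: down by d2 = 13/4 → (0, 68/5)
  seg 6: down by d7 = 3/4 → (0, 257/20)
  seg 7: down by d8 = 45/2 → (0, -193/20)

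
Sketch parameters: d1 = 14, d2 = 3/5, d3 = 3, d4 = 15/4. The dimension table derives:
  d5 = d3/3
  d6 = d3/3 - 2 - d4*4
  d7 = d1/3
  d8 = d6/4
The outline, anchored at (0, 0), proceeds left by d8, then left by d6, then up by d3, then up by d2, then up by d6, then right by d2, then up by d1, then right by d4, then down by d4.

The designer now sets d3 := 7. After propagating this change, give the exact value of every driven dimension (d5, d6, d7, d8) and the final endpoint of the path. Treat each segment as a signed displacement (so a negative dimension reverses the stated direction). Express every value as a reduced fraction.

Apply edit: d3 := 7
  d5 = d3/3 = 7/3
  d6 = d3/3 - 2 - d4*4 = -44/3
  d7 = d1/3 = 14/3
  d8 = d6/4 = -11/3
Walk from origin (0, 0):
  seg 1: left by d8 = -11/3 → (11/3, 0)
  seg 2: left by d6 = -44/3 → (55/3, 0)
  seg 3: up by d3 = 7 → (55/3, 7)
  seg 4: up by d2 = 3/5 → (55/3, 38/5)
  seg 5: up by d6 = -44/3 → (55/3, -106/15)
  seg 6: right by d2 = 3/5 → (284/15, -106/15)
  seg 7: up by d1 = 14 → (284/15, 104/15)
  seg 8: right by d4 = 15/4 → (1361/60, 104/15)
  seg 9: down by d4 = 15/4 → (1361/60, 191/60)

d5 = 7/3
d6 = -44/3
d7 = 14/3
d8 = -11/3
endpoint = (1361/60, 191/60)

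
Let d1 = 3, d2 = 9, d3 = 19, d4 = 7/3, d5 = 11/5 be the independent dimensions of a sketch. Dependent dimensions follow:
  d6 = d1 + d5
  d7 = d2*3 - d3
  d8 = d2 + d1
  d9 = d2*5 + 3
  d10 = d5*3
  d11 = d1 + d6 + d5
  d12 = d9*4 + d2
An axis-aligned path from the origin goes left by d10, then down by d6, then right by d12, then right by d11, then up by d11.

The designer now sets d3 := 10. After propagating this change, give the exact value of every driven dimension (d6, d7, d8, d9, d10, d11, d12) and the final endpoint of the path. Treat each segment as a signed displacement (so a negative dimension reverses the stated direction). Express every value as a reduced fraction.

Apply edit: d3 := 10
  d6 = d1 + d5 = 26/5
  d7 = d2*3 - d3 = 17
  d8 = d2 + d1 = 12
  d9 = d2*5 + 3 = 48
  d10 = d5*3 = 33/5
  d11 = d1 + d6 + d5 = 52/5
  d12 = d9*4 + d2 = 201
Walk from origin (0, 0):
  seg 1: left by d10 = 33/5 → (-33/5, 0)
  seg 2: down by d6 = 26/5 → (-33/5, -26/5)
  seg 3: right by d12 = 201 → (972/5, -26/5)
  seg 4: right by d11 = 52/5 → (1024/5, -26/5)
  seg 5: up by d11 = 52/5 → (1024/5, 26/5)

d6 = 26/5
d7 = 17
d8 = 12
d9 = 48
d10 = 33/5
d11 = 52/5
d12 = 201
endpoint = (1024/5, 26/5)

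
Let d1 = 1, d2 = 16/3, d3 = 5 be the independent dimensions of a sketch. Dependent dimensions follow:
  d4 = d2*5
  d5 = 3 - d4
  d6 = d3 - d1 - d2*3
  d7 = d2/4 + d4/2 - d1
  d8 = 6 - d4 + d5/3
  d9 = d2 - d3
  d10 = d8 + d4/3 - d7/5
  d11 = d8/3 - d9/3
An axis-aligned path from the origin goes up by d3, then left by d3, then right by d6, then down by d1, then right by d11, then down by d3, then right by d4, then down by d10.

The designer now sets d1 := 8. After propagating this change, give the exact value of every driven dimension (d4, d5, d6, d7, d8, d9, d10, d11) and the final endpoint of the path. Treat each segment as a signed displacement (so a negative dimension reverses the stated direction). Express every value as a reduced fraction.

Apply edit: d1 := 8
  d4 = d2*5 = 80/3
  d5 = 3 - d4 = -71/3
  d6 = d3 - d1 - d2*3 = -19
  d7 = d2/4 + d4/2 - d1 = 20/3
  d8 = 6 - d4 + d5/3 = -257/9
  d9 = d2 - d3 = 1/3
  d10 = d8 + d4/3 - d7/5 = -21
  d11 = d8/3 - d9/3 = -260/27
Walk from origin (0, 0):
  seg 1: up by d3 = 5 → (0, 5)
  seg 2: left by d3 = 5 → (-5, 5)
  seg 3: right by d6 = -19 → (-24, 5)
  seg 4: down by d1 = 8 → (-24, -3)
  seg 5: right by d11 = -260/27 → (-908/27, -3)
  seg 6: down by d3 = 5 → (-908/27, -8)
  seg 7: right by d4 = 80/3 → (-188/27, -8)
  seg 8: down by d10 = -21 → (-188/27, 13)

d4 = 80/3
d5 = -71/3
d6 = -19
d7 = 20/3
d8 = -257/9
d9 = 1/3
d10 = -21
d11 = -260/27
endpoint = (-188/27, 13)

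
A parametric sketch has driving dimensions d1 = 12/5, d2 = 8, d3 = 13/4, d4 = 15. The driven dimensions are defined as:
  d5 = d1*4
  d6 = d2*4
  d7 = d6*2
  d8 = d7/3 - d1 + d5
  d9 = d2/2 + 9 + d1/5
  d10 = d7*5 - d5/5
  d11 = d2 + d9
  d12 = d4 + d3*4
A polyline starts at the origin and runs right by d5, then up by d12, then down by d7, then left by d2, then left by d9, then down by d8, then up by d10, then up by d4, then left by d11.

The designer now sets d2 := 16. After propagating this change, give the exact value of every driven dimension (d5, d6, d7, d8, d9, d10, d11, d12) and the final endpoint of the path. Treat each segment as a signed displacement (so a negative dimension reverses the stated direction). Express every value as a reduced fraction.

d5 = 48/5
d6 = 64
d7 = 128
d8 = 748/15
d9 = 437/25
d10 = 15952/25
d11 = 837/25
d12 = 28
endpoint = (-1434/25, 37741/75)

Apply edit: d2 := 16
  d5 = d1*4 = 48/5
  d6 = d2*4 = 64
  d7 = d6*2 = 128
  d8 = d7/3 - d1 + d5 = 748/15
  d9 = d2/2 + 9 + d1/5 = 437/25
  d10 = d7*5 - d5/5 = 15952/25
  d11 = d2 + d9 = 837/25
  d12 = d4 + d3*4 = 28
Walk from origin (0, 0):
  seg 1: right by d5 = 48/5 → (48/5, 0)
  seg 2: up by d12 = 28 → (48/5, 28)
  seg 3: down by d7 = 128 → (48/5, -100)
  seg 4: left by d2 = 16 → (-32/5, -100)
  seg 5: left by d9 = 437/25 → (-597/25, -100)
  seg 6: down by d8 = 748/15 → (-597/25, -2248/15)
  seg 7: up by d10 = 15952/25 → (-597/25, 36616/75)
  seg 8: up by d4 = 15 → (-597/25, 37741/75)
  seg 9: left by d11 = 837/25 → (-1434/25, 37741/75)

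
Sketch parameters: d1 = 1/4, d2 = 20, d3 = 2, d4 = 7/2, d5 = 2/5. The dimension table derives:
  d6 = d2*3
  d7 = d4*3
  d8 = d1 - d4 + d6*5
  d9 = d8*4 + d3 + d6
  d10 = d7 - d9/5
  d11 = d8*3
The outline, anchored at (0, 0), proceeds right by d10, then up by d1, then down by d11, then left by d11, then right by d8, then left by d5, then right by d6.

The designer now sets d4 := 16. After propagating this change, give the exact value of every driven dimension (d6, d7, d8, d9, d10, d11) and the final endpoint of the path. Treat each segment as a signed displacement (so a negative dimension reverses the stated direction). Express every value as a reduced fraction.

d6 = 60
d7 = 48
d8 = 1137/4
d9 = 1199
d10 = -959/5
d11 = 3411/4
endpoint = (-7007/10, -1705/2)

Apply edit: d4 := 16
  d6 = d2*3 = 60
  d7 = d4*3 = 48
  d8 = d1 - d4 + d6*5 = 1137/4
  d9 = d8*4 + d3 + d6 = 1199
  d10 = d7 - d9/5 = -959/5
  d11 = d8*3 = 3411/4
Walk from origin (0, 0):
  seg 1: right by d10 = -959/5 → (-959/5, 0)
  seg 2: up by d1 = 1/4 → (-959/5, 1/4)
  seg 3: down by d11 = 3411/4 → (-959/5, -1705/2)
  seg 4: left by d11 = 3411/4 → (-20891/20, -1705/2)
  seg 5: right by d8 = 1137/4 → (-7603/10, -1705/2)
  seg 6: left by d5 = 2/5 → (-7607/10, -1705/2)
  seg 7: right by d6 = 60 → (-7007/10, -1705/2)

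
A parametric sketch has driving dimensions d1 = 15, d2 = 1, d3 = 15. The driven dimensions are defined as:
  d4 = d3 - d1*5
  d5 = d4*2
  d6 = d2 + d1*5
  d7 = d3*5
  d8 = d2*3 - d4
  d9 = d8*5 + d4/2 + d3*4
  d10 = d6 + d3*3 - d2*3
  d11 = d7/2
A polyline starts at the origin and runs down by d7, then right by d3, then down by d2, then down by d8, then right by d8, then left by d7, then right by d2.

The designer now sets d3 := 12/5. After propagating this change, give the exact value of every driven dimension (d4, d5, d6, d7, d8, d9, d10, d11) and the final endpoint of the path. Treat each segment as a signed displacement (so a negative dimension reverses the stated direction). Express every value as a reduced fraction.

Apply edit: d3 := 12/5
  d4 = d3 - d1*5 = -363/5
  d5 = d4*2 = -726/5
  d6 = d2 + d1*5 = 76
  d7 = d3*5 = 12
  d8 = d2*3 - d4 = 378/5
  d9 = d8*5 + d4/2 + d3*4 = 3513/10
  d10 = d6 + d3*3 - d2*3 = 401/5
  d11 = d7/2 = 6
Walk from origin (0, 0):
  seg 1: down by d7 = 12 → (0, -12)
  seg 2: right by d3 = 12/5 → (12/5, -12)
  seg 3: down by d2 = 1 → (12/5, -13)
  seg 4: down by d8 = 378/5 → (12/5, -443/5)
  seg 5: right by d8 = 378/5 → (78, -443/5)
  seg 6: left by d7 = 12 → (66, -443/5)
  seg 7: right by d2 = 1 → (67, -443/5)

d4 = -363/5
d5 = -726/5
d6 = 76
d7 = 12
d8 = 378/5
d9 = 3513/10
d10 = 401/5
d11 = 6
endpoint = (67, -443/5)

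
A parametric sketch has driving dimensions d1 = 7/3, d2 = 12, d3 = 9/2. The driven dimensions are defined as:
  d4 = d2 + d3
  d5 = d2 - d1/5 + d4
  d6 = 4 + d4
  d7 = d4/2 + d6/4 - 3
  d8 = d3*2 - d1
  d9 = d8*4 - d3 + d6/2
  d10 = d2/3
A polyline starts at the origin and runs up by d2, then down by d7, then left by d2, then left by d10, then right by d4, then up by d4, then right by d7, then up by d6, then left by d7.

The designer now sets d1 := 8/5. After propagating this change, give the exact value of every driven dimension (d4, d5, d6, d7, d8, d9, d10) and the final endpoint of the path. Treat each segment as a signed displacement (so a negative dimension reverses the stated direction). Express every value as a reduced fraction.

Apply edit: d1 := 8/5
  d4 = d2 + d3 = 33/2
  d5 = d2 - d1/5 + d4 = 1409/50
  d6 = 4 + d4 = 41/2
  d7 = d4/2 + d6/4 - 3 = 83/8
  d8 = d3*2 - d1 = 37/5
  d9 = d8*4 - d3 + d6/2 = 707/20
  d10 = d2/3 = 4
Walk from origin (0, 0):
  seg 1: up by d2 = 12 → (0, 12)
  seg 2: down by d7 = 83/8 → (0, 13/8)
  seg 3: left by d2 = 12 → (-12, 13/8)
  seg 4: left by d10 = 4 → (-16, 13/8)
  seg 5: right by d4 = 33/2 → (1/2, 13/8)
  seg 6: up by d4 = 33/2 → (1/2, 145/8)
  seg 7: right by d7 = 83/8 → (87/8, 145/8)
  seg 8: up by d6 = 41/2 → (87/8, 309/8)
  seg 9: left by d7 = 83/8 → (1/2, 309/8)

d4 = 33/2
d5 = 1409/50
d6 = 41/2
d7 = 83/8
d8 = 37/5
d9 = 707/20
d10 = 4
endpoint = (1/2, 309/8)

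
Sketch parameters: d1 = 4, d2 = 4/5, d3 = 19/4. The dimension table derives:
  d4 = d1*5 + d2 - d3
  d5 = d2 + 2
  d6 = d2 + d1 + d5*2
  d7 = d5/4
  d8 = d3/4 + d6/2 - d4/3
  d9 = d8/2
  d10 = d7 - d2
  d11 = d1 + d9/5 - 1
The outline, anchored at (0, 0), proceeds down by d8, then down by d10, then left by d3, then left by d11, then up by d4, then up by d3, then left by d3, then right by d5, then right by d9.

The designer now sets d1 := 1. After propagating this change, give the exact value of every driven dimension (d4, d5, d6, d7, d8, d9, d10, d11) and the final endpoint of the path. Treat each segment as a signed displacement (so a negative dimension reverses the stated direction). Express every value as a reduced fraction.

d4 = 21/20
d5 = 14/5
d6 = 37/5
d7 = 7/10
d8 = 363/80
d9 = 363/160
d10 = -1/10
d11 = 363/800
endpoint = (-977/200, 109/80)

Apply edit: d1 := 1
  d4 = d1*5 + d2 - d3 = 21/20
  d5 = d2 + 2 = 14/5
  d6 = d2 + d1 + d5*2 = 37/5
  d7 = d5/4 = 7/10
  d8 = d3/4 + d6/2 - d4/3 = 363/80
  d9 = d8/2 = 363/160
  d10 = d7 - d2 = -1/10
  d11 = d1 + d9/5 - 1 = 363/800
Walk from origin (0, 0):
  seg 1: down by d8 = 363/80 → (0, -363/80)
  seg 2: down by d10 = -1/10 → (0, -71/16)
  seg 3: left by d3 = 19/4 → (-19/4, -71/16)
  seg 4: left by d11 = 363/800 → (-4163/800, -71/16)
  seg 5: up by d4 = 21/20 → (-4163/800, -271/80)
  seg 6: up by d3 = 19/4 → (-4163/800, 109/80)
  seg 7: left by d3 = 19/4 → (-7963/800, 109/80)
  seg 8: right by d5 = 14/5 → (-5723/800, 109/80)
  seg 9: right by d9 = 363/160 → (-977/200, 109/80)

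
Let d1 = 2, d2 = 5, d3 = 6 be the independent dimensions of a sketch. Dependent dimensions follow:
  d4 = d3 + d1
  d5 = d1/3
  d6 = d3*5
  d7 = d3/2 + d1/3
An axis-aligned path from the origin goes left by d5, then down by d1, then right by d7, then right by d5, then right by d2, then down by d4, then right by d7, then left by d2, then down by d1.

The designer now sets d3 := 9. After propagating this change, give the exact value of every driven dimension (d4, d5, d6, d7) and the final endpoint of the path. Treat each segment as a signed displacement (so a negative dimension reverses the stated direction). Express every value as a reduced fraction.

Apply edit: d3 := 9
  d4 = d3 + d1 = 11
  d5 = d1/3 = 2/3
  d6 = d3*5 = 45
  d7 = d3/2 + d1/3 = 31/6
Walk from origin (0, 0):
  seg 1: left by d5 = 2/3 → (-2/3, 0)
  seg 2: down by d1 = 2 → (-2/3, -2)
  seg 3: right by d7 = 31/6 → (9/2, -2)
  seg 4: right by d5 = 2/3 → (31/6, -2)
  seg 5: right by d2 = 5 → (61/6, -2)
  seg 6: down by d4 = 11 → (61/6, -13)
  seg 7: right by d7 = 31/6 → (46/3, -13)
  seg 8: left by d2 = 5 → (31/3, -13)
  seg 9: down by d1 = 2 → (31/3, -15)

d4 = 11
d5 = 2/3
d6 = 45
d7 = 31/6
endpoint = (31/3, -15)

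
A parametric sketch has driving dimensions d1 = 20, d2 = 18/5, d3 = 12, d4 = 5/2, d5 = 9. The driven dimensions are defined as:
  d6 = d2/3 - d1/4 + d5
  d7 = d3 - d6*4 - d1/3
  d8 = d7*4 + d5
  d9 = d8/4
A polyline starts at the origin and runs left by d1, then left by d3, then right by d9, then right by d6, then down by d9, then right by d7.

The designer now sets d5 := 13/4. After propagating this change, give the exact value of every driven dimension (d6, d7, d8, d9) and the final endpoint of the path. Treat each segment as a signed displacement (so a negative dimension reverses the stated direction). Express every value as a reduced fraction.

d6 = -11/20
d7 = 113/15
d8 = 2003/60
d9 = 2003/240
endpoint = (-4001/240, -2003/240)

Apply edit: d5 := 13/4
  d6 = d2/3 - d1/4 + d5 = -11/20
  d7 = d3 - d6*4 - d1/3 = 113/15
  d8 = d7*4 + d5 = 2003/60
  d9 = d8/4 = 2003/240
Walk from origin (0, 0):
  seg 1: left by d1 = 20 → (-20, 0)
  seg 2: left by d3 = 12 → (-32, 0)
  seg 3: right by d9 = 2003/240 → (-5677/240, 0)
  seg 4: right by d6 = -11/20 → (-5809/240, 0)
  seg 5: down by d9 = 2003/240 → (-5809/240, -2003/240)
  seg 6: right by d7 = 113/15 → (-4001/240, -2003/240)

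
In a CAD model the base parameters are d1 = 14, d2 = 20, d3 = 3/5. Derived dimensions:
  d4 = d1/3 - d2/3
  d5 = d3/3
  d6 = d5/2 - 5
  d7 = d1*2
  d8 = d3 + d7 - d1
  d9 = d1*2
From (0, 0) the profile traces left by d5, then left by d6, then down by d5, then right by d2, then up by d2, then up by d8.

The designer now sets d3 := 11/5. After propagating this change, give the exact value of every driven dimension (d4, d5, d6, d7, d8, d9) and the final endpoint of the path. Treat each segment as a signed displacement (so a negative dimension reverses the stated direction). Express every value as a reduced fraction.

d4 = -2
d5 = 11/15
d6 = -139/30
d7 = 28
d8 = 81/5
d9 = 28
endpoint = (239/10, 532/15)

Apply edit: d3 := 11/5
  d4 = d1/3 - d2/3 = -2
  d5 = d3/3 = 11/15
  d6 = d5/2 - 5 = -139/30
  d7 = d1*2 = 28
  d8 = d3 + d7 - d1 = 81/5
  d9 = d1*2 = 28
Walk from origin (0, 0):
  seg 1: left by d5 = 11/15 → (-11/15, 0)
  seg 2: left by d6 = -139/30 → (39/10, 0)
  seg 3: down by d5 = 11/15 → (39/10, -11/15)
  seg 4: right by d2 = 20 → (239/10, -11/15)
  seg 5: up by d2 = 20 → (239/10, 289/15)
  seg 6: up by d8 = 81/5 → (239/10, 532/15)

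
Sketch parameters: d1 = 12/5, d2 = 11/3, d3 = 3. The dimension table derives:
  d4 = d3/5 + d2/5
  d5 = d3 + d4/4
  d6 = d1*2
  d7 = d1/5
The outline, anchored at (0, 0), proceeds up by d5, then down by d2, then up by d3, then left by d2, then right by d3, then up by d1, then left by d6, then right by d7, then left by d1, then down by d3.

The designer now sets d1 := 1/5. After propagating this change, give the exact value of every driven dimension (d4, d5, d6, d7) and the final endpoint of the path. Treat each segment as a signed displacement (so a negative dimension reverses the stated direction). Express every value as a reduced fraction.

Apply edit: d1 := 1/5
  d4 = d3/5 + d2/5 = 4/3
  d5 = d3 + d4/4 = 10/3
  d6 = d1*2 = 2/5
  d7 = d1/5 = 1/25
Walk from origin (0, 0):
  seg 1: up by d5 = 10/3 → (0, 10/3)
  seg 2: down by d2 = 11/3 → (0, -1/3)
  seg 3: up by d3 = 3 → (0, 8/3)
  seg 4: left by d2 = 11/3 → (-11/3, 8/3)
  seg 5: right by d3 = 3 → (-2/3, 8/3)
  seg 6: up by d1 = 1/5 → (-2/3, 43/15)
  seg 7: left by d6 = 2/5 → (-16/15, 43/15)
  seg 8: right by d7 = 1/25 → (-77/75, 43/15)
  seg 9: left by d1 = 1/5 → (-92/75, 43/15)
  seg 10: down by d3 = 3 → (-92/75, -2/15)

d4 = 4/3
d5 = 10/3
d6 = 2/5
d7 = 1/25
endpoint = (-92/75, -2/15)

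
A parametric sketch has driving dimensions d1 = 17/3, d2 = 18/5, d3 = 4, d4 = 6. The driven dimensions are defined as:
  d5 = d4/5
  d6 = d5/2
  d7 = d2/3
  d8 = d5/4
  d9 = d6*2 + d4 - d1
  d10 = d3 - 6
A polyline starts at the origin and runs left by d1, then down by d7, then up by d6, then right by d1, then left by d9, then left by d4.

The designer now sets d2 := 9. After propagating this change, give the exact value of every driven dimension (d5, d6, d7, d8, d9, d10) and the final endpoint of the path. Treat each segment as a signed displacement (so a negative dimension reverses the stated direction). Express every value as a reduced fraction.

d5 = 6/5
d6 = 3/5
d7 = 3
d8 = 3/10
d9 = 23/15
d10 = -2
endpoint = (-113/15, -12/5)

Apply edit: d2 := 9
  d5 = d4/5 = 6/5
  d6 = d5/2 = 3/5
  d7 = d2/3 = 3
  d8 = d5/4 = 3/10
  d9 = d6*2 + d4 - d1 = 23/15
  d10 = d3 - 6 = -2
Walk from origin (0, 0):
  seg 1: left by d1 = 17/3 → (-17/3, 0)
  seg 2: down by d7 = 3 → (-17/3, -3)
  seg 3: up by d6 = 3/5 → (-17/3, -12/5)
  seg 4: right by d1 = 17/3 → (0, -12/5)
  seg 5: left by d9 = 23/15 → (-23/15, -12/5)
  seg 6: left by d4 = 6 → (-113/15, -12/5)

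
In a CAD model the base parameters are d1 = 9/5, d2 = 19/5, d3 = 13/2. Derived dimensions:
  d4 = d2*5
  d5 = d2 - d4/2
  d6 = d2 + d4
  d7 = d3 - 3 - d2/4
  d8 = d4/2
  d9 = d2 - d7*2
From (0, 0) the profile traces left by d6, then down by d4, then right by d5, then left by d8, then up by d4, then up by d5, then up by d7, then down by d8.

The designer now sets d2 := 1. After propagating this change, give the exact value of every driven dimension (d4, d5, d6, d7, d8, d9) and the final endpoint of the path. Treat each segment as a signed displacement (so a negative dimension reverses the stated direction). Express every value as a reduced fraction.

Apply edit: d2 := 1
  d4 = d2*5 = 5
  d5 = d2 - d4/2 = -3/2
  d6 = d2 + d4 = 6
  d7 = d3 - 3 - d2/4 = 13/4
  d8 = d4/2 = 5/2
  d9 = d2 - d7*2 = -11/2
Walk from origin (0, 0):
  seg 1: left by d6 = 6 → (-6, 0)
  seg 2: down by d4 = 5 → (-6, -5)
  seg 3: right by d5 = -3/2 → (-15/2, -5)
  seg 4: left by d8 = 5/2 → (-10, -5)
  seg 5: up by d4 = 5 → (-10, 0)
  seg 6: up by d5 = -3/2 → (-10, -3/2)
  seg 7: up by d7 = 13/4 → (-10, 7/4)
  seg 8: down by d8 = 5/2 → (-10, -3/4)

d4 = 5
d5 = -3/2
d6 = 6
d7 = 13/4
d8 = 5/2
d9 = -11/2
endpoint = (-10, -3/4)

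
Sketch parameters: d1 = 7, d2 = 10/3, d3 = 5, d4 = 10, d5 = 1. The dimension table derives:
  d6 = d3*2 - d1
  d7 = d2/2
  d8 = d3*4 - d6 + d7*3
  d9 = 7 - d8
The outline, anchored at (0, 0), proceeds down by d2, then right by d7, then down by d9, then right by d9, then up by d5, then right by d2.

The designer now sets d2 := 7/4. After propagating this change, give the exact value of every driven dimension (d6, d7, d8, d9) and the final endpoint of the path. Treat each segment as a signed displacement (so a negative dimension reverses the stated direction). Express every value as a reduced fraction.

Apply edit: d2 := 7/4
  d6 = d3*2 - d1 = 3
  d7 = d2/2 = 7/8
  d8 = d3*4 - d6 + d7*3 = 157/8
  d9 = 7 - d8 = -101/8
Walk from origin (0, 0):
  seg 1: down by d2 = 7/4 → (0, -7/4)
  seg 2: right by d7 = 7/8 → (7/8, -7/4)
  seg 3: down by d9 = -101/8 → (7/8, 87/8)
  seg 4: right by d9 = -101/8 → (-47/4, 87/8)
  seg 5: up by d5 = 1 → (-47/4, 95/8)
  seg 6: right by d2 = 7/4 → (-10, 95/8)

d6 = 3
d7 = 7/8
d8 = 157/8
d9 = -101/8
endpoint = (-10, 95/8)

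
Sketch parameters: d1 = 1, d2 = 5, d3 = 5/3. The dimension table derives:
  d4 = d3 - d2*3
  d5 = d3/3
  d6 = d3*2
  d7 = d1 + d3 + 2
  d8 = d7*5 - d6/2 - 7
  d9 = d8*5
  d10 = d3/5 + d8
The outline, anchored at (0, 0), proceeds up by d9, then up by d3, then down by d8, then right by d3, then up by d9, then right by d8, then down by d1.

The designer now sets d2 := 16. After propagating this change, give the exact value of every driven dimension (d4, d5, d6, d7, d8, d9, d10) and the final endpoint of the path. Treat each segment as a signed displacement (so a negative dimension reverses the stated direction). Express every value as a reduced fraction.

d4 = -139/3
d5 = 5/9
d6 = 10/3
d7 = 14/3
d8 = 44/3
d9 = 220/3
d10 = 15
endpoint = (49/3, 398/3)

Apply edit: d2 := 16
  d4 = d3 - d2*3 = -139/3
  d5 = d3/3 = 5/9
  d6 = d3*2 = 10/3
  d7 = d1 + d3 + 2 = 14/3
  d8 = d7*5 - d6/2 - 7 = 44/3
  d9 = d8*5 = 220/3
  d10 = d3/5 + d8 = 15
Walk from origin (0, 0):
  seg 1: up by d9 = 220/3 → (0, 220/3)
  seg 2: up by d3 = 5/3 → (0, 75)
  seg 3: down by d8 = 44/3 → (0, 181/3)
  seg 4: right by d3 = 5/3 → (5/3, 181/3)
  seg 5: up by d9 = 220/3 → (5/3, 401/3)
  seg 6: right by d8 = 44/3 → (49/3, 401/3)
  seg 7: down by d1 = 1 → (49/3, 398/3)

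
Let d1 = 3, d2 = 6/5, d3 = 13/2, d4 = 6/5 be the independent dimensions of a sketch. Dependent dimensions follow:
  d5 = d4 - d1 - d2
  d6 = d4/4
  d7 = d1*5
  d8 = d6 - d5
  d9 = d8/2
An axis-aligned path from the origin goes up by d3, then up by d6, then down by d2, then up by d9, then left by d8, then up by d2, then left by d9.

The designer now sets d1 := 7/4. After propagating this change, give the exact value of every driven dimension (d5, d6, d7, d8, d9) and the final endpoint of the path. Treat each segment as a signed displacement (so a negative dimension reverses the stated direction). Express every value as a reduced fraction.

Apply edit: d1 := 7/4
  d5 = d4 - d1 - d2 = -7/4
  d6 = d4/4 = 3/10
  d7 = d1*5 = 35/4
  d8 = d6 - d5 = 41/20
  d9 = d8/2 = 41/40
Walk from origin (0, 0):
  seg 1: up by d3 = 13/2 → (0, 13/2)
  seg 2: up by d6 = 3/10 → (0, 34/5)
  seg 3: down by d2 = 6/5 → (0, 28/5)
  seg 4: up by d9 = 41/40 → (0, 53/8)
  seg 5: left by d8 = 41/20 → (-41/20, 53/8)
  seg 6: up by d2 = 6/5 → (-41/20, 313/40)
  seg 7: left by d9 = 41/40 → (-123/40, 313/40)

d5 = -7/4
d6 = 3/10
d7 = 35/4
d8 = 41/20
d9 = 41/40
endpoint = (-123/40, 313/40)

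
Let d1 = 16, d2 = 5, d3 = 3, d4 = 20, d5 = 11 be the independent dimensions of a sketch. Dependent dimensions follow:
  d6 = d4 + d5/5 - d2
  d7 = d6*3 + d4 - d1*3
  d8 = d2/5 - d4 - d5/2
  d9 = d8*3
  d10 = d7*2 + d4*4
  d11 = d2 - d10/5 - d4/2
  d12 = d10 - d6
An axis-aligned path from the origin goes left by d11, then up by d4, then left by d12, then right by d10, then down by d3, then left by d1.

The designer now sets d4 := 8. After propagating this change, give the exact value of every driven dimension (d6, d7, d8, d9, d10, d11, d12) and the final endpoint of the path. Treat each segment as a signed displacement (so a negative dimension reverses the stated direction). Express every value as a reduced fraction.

d6 = 26/5
d7 = -122/5
d8 = -25/2
d9 = -75/2
d10 = -84/5
d11 = 109/25
d12 = -22
endpoint = (-379/25, 5)

Apply edit: d4 := 8
  d6 = d4 + d5/5 - d2 = 26/5
  d7 = d6*3 + d4 - d1*3 = -122/5
  d8 = d2/5 - d4 - d5/2 = -25/2
  d9 = d8*3 = -75/2
  d10 = d7*2 + d4*4 = -84/5
  d11 = d2 - d10/5 - d4/2 = 109/25
  d12 = d10 - d6 = -22
Walk from origin (0, 0):
  seg 1: left by d11 = 109/25 → (-109/25, 0)
  seg 2: up by d4 = 8 → (-109/25, 8)
  seg 3: left by d12 = -22 → (441/25, 8)
  seg 4: right by d10 = -84/5 → (21/25, 8)
  seg 5: down by d3 = 3 → (21/25, 5)
  seg 6: left by d1 = 16 → (-379/25, 5)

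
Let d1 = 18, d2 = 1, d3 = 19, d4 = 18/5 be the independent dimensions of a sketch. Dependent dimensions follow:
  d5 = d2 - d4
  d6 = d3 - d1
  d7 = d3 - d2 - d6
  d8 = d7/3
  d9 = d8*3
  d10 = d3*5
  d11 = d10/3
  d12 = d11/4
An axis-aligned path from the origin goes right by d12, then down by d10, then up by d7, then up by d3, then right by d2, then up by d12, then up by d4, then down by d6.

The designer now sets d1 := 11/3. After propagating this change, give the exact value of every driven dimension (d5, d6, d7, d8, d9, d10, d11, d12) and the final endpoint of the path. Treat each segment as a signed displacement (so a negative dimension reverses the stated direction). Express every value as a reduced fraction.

Apply edit: d1 := 11/3
  d5 = d2 - d4 = -13/5
  d6 = d3 - d1 = 46/3
  d7 = d3 - d2 - d6 = 8/3
  d8 = d7/3 = 8/9
  d9 = d8*3 = 8/3
  d10 = d3*5 = 95
  d11 = d10/3 = 95/3
  d12 = d11/4 = 95/12
Walk from origin (0, 0):
  seg 1: right by d12 = 95/12 → (95/12, 0)
  seg 2: down by d10 = 95 → (95/12, -95)
  seg 3: up by d7 = 8/3 → (95/12, -277/3)
  seg 4: up by d3 = 19 → (95/12, -220/3)
  seg 5: right by d2 = 1 → (107/12, -220/3)
  seg 6: up by d12 = 95/12 → (107/12, -785/12)
  seg 7: up by d4 = 18/5 → (107/12, -3709/60)
  seg 8: down by d6 = 46/3 → (107/12, -1543/20)

d5 = -13/5
d6 = 46/3
d7 = 8/3
d8 = 8/9
d9 = 8/3
d10 = 95
d11 = 95/3
d12 = 95/12
endpoint = (107/12, -1543/20)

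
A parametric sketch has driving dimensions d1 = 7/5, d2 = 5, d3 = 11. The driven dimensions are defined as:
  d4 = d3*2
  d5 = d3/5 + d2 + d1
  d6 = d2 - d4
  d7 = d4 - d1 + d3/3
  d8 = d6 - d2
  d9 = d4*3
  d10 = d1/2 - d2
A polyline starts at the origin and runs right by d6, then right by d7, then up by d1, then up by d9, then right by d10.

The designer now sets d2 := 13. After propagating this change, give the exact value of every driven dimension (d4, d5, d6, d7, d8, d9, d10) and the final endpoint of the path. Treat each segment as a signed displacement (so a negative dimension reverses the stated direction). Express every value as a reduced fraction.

d4 = 22
d5 = 83/5
d6 = -9
d7 = 364/15
d8 = -22
d9 = 66
d10 = -123/10
endpoint = (89/30, 337/5)

Apply edit: d2 := 13
  d4 = d3*2 = 22
  d5 = d3/5 + d2 + d1 = 83/5
  d6 = d2 - d4 = -9
  d7 = d4 - d1 + d3/3 = 364/15
  d8 = d6 - d2 = -22
  d9 = d4*3 = 66
  d10 = d1/2 - d2 = -123/10
Walk from origin (0, 0):
  seg 1: right by d6 = -9 → (-9, 0)
  seg 2: right by d7 = 364/15 → (229/15, 0)
  seg 3: up by d1 = 7/5 → (229/15, 7/5)
  seg 4: up by d9 = 66 → (229/15, 337/5)
  seg 5: right by d10 = -123/10 → (89/30, 337/5)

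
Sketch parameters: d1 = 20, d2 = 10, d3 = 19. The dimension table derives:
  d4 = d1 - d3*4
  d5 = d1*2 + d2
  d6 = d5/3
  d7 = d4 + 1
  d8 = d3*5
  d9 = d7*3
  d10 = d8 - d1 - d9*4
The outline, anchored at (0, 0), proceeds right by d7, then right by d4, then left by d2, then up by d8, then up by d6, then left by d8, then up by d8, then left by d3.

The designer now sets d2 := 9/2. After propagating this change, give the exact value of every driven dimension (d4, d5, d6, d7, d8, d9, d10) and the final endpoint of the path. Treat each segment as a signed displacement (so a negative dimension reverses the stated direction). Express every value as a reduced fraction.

d4 = -56
d5 = 89/2
d6 = 89/6
d7 = -55
d8 = 95
d9 = -165
d10 = 735
endpoint = (-459/2, 1229/6)

Apply edit: d2 := 9/2
  d4 = d1 - d3*4 = -56
  d5 = d1*2 + d2 = 89/2
  d6 = d5/3 = 89/6
  d7 = d4 + 1 = -55
  d8 = d3*5 = 95
  d9 = d7*3 = -165
  d10 = d8 - d1 - d9*4 = 735
Walk from origin (0, 0):
  seg 1: right by d7 = -55 → (-55, 0)
  seg 2: right by d4 = -56 → (-111, 0)
  seg 3: left by d2 = 9/2 → (-231/2, 0)
  seg 4: up by d8 = 95 → (-231/2, 95)
  seg 5: up by d6 = 89/6 → (-231/2, 659/6)
  seg 6: left by d8 = 95 → (-421/2, 659/6)
  seg 7: up by d8 = 95 → (-421/2, 1229/6)
  seg 8: left by d3 = 19 → (-459/2, 1229/6)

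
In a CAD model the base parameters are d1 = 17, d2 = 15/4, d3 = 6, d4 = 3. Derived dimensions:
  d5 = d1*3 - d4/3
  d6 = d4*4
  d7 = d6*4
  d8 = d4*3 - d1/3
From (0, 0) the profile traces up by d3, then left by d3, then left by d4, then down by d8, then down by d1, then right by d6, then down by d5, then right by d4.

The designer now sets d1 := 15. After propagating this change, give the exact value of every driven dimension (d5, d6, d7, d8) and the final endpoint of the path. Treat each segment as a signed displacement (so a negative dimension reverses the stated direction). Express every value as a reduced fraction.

d5 = 44
d6 = 12
d7 = 48
d8 = 4
endpoint = (6, -57)

Apply edit: d1 := 15
  d5 = d1*3 - d4/3 = 44
  d6 = d4*4 = 12
  d7 = d6*4 = 48
  d8 = d4*3 - d1/3 = 4
Walk from origin (0, 0):
  seg 1: up by d3 = 6 → (0, 6)
  seg 2: left by d3 = 6 → (-6, 6)
  seg 3: left by d4 = 3 → (-9, 6)
  seg 4: down by d8 = 4 → (-9, 2)
  seg 5: down by d1 = 15 → (-9, -13)
  seg 6: right by d6 = 12 → (3, -13)
  seg 7: down by d5 = 44 → (3, -57)
  seg 8: right by d4 = 3 → (6, -57)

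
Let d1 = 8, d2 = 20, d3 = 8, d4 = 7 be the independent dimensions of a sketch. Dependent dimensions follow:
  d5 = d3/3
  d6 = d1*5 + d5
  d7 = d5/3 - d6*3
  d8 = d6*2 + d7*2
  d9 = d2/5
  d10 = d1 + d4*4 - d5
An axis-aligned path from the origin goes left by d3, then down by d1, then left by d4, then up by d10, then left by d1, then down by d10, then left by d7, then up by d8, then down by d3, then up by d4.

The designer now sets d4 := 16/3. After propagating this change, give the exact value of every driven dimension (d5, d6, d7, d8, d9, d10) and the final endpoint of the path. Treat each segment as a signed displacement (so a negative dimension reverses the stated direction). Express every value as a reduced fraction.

d5 = 8/3
d6 = 128/3
d7 = -1144/9
d8 = -1520/9
d9 = 4
d10 = 80/3
endpoint = (952/9, -1616/9)

Apply edit: d4 := 16/3
  d5 = d3/3 = 8/3
  d6 = d1*5 + d5 = 128/3
  d7 = d5/3 - d6*3 = -1144/9
  d8 = d6*2 + d7*2 = -1520/9
  d9 = d2/5 = 4
  d10 = d1 + d4*4 - d5 = 80/3
Walk from origin (0, 0):
  seg 1: left by d3 = 8 → (-8, 0)
  seg 2: down by d1 = 8 → (-8, -8)
  seg 3: left by d4 = 16/3 → (-40/3, -8)
  seg 4: up by d10 = 80/3 → (-40/3, 56/3)
  seg 5: left by d1 = 8 → (-64/3, 56/3)
  seg 6: down by d10 = 80/3 → (-64/3, -8)
  seg 7: left by d7 = -1144/9 → (952/9, -8)
  seg 8: up by d8 = -1520/9 → (952/9, -1592/9)
  seg 9: down by d3 = 8 → (952/9, -1664/9)
  seg 10: up by d4 = 16/3 → (952/9, -1616/9)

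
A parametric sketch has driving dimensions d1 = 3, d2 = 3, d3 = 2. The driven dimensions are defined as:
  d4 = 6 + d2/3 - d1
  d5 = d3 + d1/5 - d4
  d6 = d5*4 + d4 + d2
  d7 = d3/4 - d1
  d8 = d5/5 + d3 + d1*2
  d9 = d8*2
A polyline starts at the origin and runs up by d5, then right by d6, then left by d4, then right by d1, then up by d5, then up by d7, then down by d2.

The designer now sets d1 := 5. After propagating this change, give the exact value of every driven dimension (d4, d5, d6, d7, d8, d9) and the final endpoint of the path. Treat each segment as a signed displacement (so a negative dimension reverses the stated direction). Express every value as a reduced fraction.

Apply edit: d1 := 5
  d4 = 6 + d2/3 - d1 = 2
  d5 = d3 + d1/5 - d4 = 1
  d6 = d5*4 + d4 + d2 = 9
  d7 = d3/4 - d1 = -9/2
  d8 = d5/5 + d3 + d1*2 = 61/5
  d9 = d8*2 = 122/5
Walk from origin (0, 0):
  seg 1: up by d5 = 1 → (0, 1)
  seg 2: right by d6 = 9 → (9, 1)
  seg 3: left by d4 = 2 → (7, 1)
  seg 4: right by d1 = 5 → (12, 1)
  seg 5: up by d5 = 1 → (12, 2)
  seg 6: up by d7 = -9/2 → (12, -5/2)
  seg 7: down by d2 = 3 → (12, -11/2)

d4 = 2
d5 = 1
d6 = 9
d7 = -9/2
d8 = 61/5
d9 = 122/5
endpoint = (12, -11/2)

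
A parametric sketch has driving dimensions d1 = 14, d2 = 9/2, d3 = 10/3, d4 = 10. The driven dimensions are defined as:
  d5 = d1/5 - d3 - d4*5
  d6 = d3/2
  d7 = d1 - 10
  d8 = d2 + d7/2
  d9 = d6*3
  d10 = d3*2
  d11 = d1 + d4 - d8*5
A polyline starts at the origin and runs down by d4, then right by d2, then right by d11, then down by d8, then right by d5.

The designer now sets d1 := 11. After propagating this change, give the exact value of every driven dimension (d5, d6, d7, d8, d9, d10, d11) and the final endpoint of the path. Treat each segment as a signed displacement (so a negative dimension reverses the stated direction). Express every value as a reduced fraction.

d5 = -767/15
d6 = 5/3
d7 = 1
d8 = 5
d9 = 5
d10 = 20/3
d11 = -4
endpoint = (-1519/30, -15)

Apply edit: d1 := 11
  d5 = d1/5 - d3 - d4*5 = -767/15
  d6 = d3/2 = 5/3
  d7 = d1 - 10 = 1
  d8 = d2 + d7/2 = 5
  d9 = d6*3 = 5
  d10 = d3*2 = 20/3
  d11 = d1 + d4 - d8*5 = -4
Walk from origin (0, 0):
  seg 1: down by d4 = 10 → (0, -10)
  seg 2: right by d2 = 9/2 → (9/2, -10)
  seg 3: right by d11 = -4 → (1/2, -10)
  seg 4: down by d8 = 5 → (1/2, -15)
  seg 5: right by d5 = -767/15 → (-1519/30, -15)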